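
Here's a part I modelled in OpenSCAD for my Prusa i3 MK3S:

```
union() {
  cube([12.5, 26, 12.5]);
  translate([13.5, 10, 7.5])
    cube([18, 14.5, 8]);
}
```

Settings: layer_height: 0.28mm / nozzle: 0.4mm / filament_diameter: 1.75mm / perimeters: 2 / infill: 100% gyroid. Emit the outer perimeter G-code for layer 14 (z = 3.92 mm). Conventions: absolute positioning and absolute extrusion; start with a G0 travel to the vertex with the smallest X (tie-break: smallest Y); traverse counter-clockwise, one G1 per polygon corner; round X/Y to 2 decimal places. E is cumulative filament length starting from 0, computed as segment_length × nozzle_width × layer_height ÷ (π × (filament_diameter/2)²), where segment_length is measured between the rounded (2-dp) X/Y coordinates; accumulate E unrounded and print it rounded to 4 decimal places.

G0 X0.00 Y0.00 Z3.92
G1 X12.50 Y0.00 E0.5821
G1 X12.50 Y26.00 E1.7927
G1 X0.00 Y26.00 E2.3748
G1 X0.00 Y0.00 E3.5854

At z = 3.92 mm: the cube is present — its section is the full 12.5×26 rectangle; the cube at (13.5, 10) is not intersected at this z (z outside [7.5, 15.5]); Combining (union): only the 12.5×26 cube is present, so the union is just that shape — 1 connected region. The outline is a single polygon with 4 vertices. Extrusion per mm of travel: 0.4 × 0.28 / (π × 0.875²) = 0.046564. Accumulating E over each segment gives final E = 3.5854.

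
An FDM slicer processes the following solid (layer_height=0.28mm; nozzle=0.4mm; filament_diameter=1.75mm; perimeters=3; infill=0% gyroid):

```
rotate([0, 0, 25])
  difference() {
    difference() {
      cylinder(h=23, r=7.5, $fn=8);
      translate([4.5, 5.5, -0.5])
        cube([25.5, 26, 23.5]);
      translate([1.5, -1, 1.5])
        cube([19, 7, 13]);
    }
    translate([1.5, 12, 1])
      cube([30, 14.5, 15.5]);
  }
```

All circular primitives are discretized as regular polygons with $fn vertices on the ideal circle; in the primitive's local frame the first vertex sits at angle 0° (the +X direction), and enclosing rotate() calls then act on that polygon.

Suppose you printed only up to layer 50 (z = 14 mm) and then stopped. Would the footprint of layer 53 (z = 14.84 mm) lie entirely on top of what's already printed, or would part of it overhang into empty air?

Compare the two slices. At z = 14: the cylinder: section is a regular 8-gon, circumradius r=7.5 (area = (8/2)·7.500²·sin(360°/8) = 159.10 mm²); the cube at (4.5, 5.5) (footprint 25.5×26) is included at this height (area 663.00 mm²); the cube at (1.5, -1) (footprint 19×7) is included at this height (area 133.00 mm²); Subtracting the remaining from the first: starting from the r=7.5 cylinder (159.10 mm²), the 25.5×26 cube at (4.5, 5.5) partially overlaps it — only the 0.02 mm² overlap (of its 663.00 mm²) is removed, clipping the outline; the 19×7 cube at (1.5, -1) partially overlaps it — only the 33.83 mm² overlap (of its 133.00 mm²) is removed, clipping the outline — area = 125.25 mm²; the cube at (1.5, 12) is present — its section is the full 30×14.5 rectangle (area 435.00 mm²); After the difference (first − rest): starting from that combined region (125.25 mm²), the 30×14.5 cube at (1.5, 12) misses the remaining region (no effect) — area = 125.25 mm²; (rotated 25° about Z; rotation is an isometry so areas/perimeters/island counts are preserved). At z = 14.84: the r=7.5 cylinder gives a regular 8-gon of circumradius 7.5 (constant along its height) (area = (8/2)·7.500²·sin(360°/8) = 159.10 mm²); the 25.5×26 cube at (4.5, 5.5) contributes its full rectangle (area 663.00 mm²); the cube at (1.5, -1) does not reach this height (z outside [1.5, 14.5]); Subtracting the remaining from the first: starting from the r=7.5 cylinder (159.10 mm²), the 25.5×26 cube at (4.5, 5.5) partially overlaps it — only the 0.02 mm² overlap (of its 663.00 mm²) is removed, clipping the outline — area = 159.08 mm²; the cube at (1.5, 12) (footprint 30×14.5) is included at this height (area 435.00 mm²); After the difference (first − rest): starting from that combined region (159.08 mm²), the 30×14.5 cube at (1.5, 12) misses the remaining region (no effect) — area = 159.08 mm²; (rotated 25° about Z; rotation is an isometry so areas/perimeters/island counts are preserved). Checking containment: at z = 14.84 the cross-section extends beyond the z = 14 cross-section by about 33.83 mm².

part overhangs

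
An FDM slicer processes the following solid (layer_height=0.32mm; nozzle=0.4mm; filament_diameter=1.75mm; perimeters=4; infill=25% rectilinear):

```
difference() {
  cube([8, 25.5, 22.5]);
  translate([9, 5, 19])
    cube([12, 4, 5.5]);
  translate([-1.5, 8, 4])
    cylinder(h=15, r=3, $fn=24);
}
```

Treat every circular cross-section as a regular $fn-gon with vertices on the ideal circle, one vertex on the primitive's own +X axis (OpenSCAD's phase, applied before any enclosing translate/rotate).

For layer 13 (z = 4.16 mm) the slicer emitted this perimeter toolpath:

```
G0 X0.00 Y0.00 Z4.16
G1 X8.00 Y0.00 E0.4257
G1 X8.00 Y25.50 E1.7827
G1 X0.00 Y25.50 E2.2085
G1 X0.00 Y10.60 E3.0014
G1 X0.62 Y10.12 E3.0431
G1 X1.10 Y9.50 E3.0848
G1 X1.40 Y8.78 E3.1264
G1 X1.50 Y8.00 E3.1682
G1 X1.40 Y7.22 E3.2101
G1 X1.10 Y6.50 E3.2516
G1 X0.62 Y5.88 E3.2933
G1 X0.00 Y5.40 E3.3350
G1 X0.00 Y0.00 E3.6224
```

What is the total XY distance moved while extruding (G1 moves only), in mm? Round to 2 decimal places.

Sum the Euclidean lengths of each G1 segment: total = 68.07 mm.

68.07 mm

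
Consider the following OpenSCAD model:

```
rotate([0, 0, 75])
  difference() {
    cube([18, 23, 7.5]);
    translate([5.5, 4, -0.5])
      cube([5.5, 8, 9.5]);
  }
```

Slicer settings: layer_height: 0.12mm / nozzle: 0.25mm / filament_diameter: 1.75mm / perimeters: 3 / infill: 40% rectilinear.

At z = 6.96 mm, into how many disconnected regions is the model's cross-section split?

At z = 6.96 mm: the cube is present — its section is the full 18×23 rectangle; the cube at (5.5, 4) is present — its section is the full 5.5×8 rectangle; Subtracting the remaining from the first: starting from the 18×23 cube, the 5.5×8 cube at (5.5, 4) lies wholly inside it (removes its full 44.00 mm² and its 27.00 mm outline becomes a hole wall) — 1 connected region with 1 hole; (rotated 75° about Z; rotation is an isometry so areas/perimeters/island counts are preserved). The result has 1 disconnected region.

1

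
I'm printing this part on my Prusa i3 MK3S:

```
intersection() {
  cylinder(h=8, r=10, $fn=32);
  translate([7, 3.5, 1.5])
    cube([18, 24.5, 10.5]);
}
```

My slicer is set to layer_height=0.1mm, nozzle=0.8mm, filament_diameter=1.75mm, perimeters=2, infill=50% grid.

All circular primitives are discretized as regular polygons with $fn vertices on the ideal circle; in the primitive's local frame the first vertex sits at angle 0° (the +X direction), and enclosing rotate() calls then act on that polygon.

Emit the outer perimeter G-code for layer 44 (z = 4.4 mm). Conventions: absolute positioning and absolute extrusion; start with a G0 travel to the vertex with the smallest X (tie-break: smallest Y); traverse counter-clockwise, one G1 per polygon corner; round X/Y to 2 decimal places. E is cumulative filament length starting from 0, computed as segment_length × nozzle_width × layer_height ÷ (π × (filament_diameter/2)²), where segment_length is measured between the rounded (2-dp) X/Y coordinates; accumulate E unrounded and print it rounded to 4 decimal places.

At z = 4.4 mm: the r=10 cylinder contributes a regular 32-gon of circumradius 10; the cube at (7, 3.5) (footprint 18×24.5) is included at this height; Keeping only the common overlap: the 18×24.5 cube at (7, 3.5) partially overlaps the r=10 cylinder; clipping to the common part keeps 4.87 mm² — 1 connected region. The outline is a single polygon with 6 vertices. Extrusion per mm of travel: 0.8 × 0.1 / (π × 0.875²) = 0.033260. Accumulating E over each segment gives final E = 0.3434.

G0 X7.00 Y3.50 Z4.40
G1 X9.34 Y3.50 E0.0778
G1 X9.24 Y3.83 E0.0893
G1 X8.31 Y5.56 E0.1546
G1 X7.07 Y7.07 E0.2196
G1 X7.00 Y7.13 E0.2227
G1 X7.00 Y3.50 E0.3434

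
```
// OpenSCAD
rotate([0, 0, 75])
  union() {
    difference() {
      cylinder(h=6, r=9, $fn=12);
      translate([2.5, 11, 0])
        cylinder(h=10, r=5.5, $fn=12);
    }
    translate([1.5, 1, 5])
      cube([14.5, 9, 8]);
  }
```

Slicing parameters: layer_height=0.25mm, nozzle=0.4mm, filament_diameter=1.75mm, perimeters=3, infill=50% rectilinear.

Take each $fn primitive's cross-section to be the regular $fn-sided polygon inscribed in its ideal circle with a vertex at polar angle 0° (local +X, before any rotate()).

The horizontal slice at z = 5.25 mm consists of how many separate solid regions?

1

At z = 5.25 mm: the r=9 cylinder contributes a regular 12-gon of circumradius 9; the cylinder at (2.5, 11): section is a regular 12-gon, circumradius r=5.5; Subtracting the remaining from the first: starting from the r=9 cylinder, the r=5.5 cylinder at (2.5, 11) partially overlaps it — only the 16.34 mm² overlap (of its 90.75 mm²) is removed, clipping the outline — 1 connected region; the 14.5×9 cube at (1.5, 1) contributes its full rectangle; Combining (union): the regions partially overlap (shared area 31.64 mm²), so overlapping operands fuse into one piece — 1 connected region; (whole slice rotated 75° about Z — lengths, areas and connectivity unchanged). The result has 1 disconnected region.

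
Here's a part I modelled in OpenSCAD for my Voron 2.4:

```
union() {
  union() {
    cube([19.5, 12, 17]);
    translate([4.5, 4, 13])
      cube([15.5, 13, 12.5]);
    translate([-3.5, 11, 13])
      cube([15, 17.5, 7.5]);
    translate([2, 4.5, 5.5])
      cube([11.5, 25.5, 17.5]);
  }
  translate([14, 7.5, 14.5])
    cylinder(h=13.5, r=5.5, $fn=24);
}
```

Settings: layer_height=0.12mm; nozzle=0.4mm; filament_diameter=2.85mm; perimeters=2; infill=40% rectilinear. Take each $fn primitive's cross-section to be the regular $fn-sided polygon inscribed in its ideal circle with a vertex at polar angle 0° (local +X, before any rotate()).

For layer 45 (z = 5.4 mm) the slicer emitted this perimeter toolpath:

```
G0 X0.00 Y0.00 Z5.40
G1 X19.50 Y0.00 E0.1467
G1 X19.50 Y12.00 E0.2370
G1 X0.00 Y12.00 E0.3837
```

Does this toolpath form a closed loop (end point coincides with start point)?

no

Start point (G0): (0.00, 0.00). End point (last G1): the path does not return to the start — open.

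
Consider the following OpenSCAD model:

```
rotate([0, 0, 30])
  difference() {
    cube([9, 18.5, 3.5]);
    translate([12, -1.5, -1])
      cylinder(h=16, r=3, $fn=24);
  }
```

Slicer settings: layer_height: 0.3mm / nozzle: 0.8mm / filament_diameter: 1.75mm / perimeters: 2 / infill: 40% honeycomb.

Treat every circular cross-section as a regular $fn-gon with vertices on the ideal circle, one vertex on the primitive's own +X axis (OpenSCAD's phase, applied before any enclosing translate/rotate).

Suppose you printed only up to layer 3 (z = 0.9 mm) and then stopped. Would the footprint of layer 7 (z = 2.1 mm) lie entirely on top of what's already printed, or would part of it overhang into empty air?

entirely on top

Compare the two slices. At z = 0.9: the cube is present — its section is the full 9×18.5 rectangle (area 166.50 mm²); the r=3 cylinder at (12, -1.5) gives a regular 24-gon of circumradius 3 (constant along its height) (area = (24/2)·3.000²·sin(360°/24) = 27.95 mm²); Taking the first minus the rest: starting from the 9×18.5 cube (166.50 mm²), the r=3 cylinder at (12, -1.5) misses the remaining region (no effect) — area = 166.50 mm²; (whole slice rotated 30° about Z — lengths, areas and connectivity unchanged). At z = 2.1: the cube (footprint 9×18.5) is included at this height (area 166.50 mm²); the r=3 cylinder at (12, -1.5) gives a regular 24-gon of circumradius 3 (constant along its height) (area = (24/2)·3.000²·sin(360°/24) = 27.95 mm²); After the difference (first − rest): starting from the 9×18.5 cube (166.50 mm²), the r=3 cylinder at (12, -1.5) misses the remaining region (no effect) — area = 166.50 mm²; (rotated 30° about Z; rotation is an isometry so areas/perimeters/island counts are preserved). Checking containment: the cross-section at z = 2.1 is a subset of the cross-section at z = 0.9.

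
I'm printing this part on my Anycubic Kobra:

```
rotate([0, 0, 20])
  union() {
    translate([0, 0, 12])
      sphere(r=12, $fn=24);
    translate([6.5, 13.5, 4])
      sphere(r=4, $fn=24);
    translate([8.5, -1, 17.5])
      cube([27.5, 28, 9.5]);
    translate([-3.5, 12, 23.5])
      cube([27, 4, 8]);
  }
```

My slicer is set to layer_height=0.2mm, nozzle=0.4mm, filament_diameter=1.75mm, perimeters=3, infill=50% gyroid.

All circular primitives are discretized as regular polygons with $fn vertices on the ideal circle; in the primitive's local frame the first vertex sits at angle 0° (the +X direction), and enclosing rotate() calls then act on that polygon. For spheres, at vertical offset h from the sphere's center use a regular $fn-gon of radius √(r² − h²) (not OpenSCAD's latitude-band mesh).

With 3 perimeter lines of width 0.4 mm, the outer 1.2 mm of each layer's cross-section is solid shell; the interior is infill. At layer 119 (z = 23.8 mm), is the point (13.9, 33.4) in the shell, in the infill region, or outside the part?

shell

At z = 23.8 mm: the r=12 sphere contributes a regular 24-gon of circumradius √(12²−11.8²) = 2.182; the sphere at (6.5, 13.5) does not reach this height (|z−center|=19.800 > r=4); the 27.5×28 cube at (8.5, -1) contributes its full rectangle; the cube at (-3.5, 12) is present — its section is the full 27×4 rectangle; Taking the union: the regions partially overlap (shared area 60.00 mm²), so overlapping operands fuse into one piece — 2 connected regions; (whole slice rotated 20° about Z — lengths, areas and connectivity unchanged). Overall, the cross-section has 2 separate islands. Undo the 20° rotation: the query point maps to (24.485, 26.632) in the un-rotated model frame. The nearest boundary edge runs (8.50, 27.00)→(36.00, 27.00); distance from the point to it = 0.37 mm. (Shell/infill is judged within the island containing the point — the largest one.) The point is inside the cross-section, 0.37 mm from the nearest boundary — within the 1.2 mm shell band (3 × 0.4).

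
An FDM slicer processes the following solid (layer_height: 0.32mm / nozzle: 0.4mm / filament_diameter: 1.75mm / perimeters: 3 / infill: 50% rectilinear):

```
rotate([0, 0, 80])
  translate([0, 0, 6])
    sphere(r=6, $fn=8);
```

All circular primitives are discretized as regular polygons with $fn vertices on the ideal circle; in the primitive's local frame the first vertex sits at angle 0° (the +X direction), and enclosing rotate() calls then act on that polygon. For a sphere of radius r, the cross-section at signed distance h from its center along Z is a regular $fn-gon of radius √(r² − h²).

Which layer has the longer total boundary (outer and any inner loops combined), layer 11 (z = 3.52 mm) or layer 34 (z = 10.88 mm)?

Layer 11 (z = 3.52): the sphere: section is a regular 8-gon, circumradius = √(r²−h²) = √(6²−2.48²) = 5.463 (perimeter = 2·8·5.463·sin(180°/8) = 33.45 mm); (rotated 80° about Z; rotation is an isometry so areas/perimeters/island counts are preserved). So its perimeter = 33.45 mm. Layer 34 (z = 10.88): the r=6 sphere contributes a regular 8-gon of circumradius √(6²−4.88²) = 3.491 (perimeter = 2·8·3.491·sin(180°/8) = 21.37 mm); (rotated 80° about Z; rotation is an isometry so areas/perimeters/island counts are preserved). So its perimeter = 21.37 mm. Layer 11 is larger (33.45 vs 21.37 mm).

layer 11 (z = 3.52 mm)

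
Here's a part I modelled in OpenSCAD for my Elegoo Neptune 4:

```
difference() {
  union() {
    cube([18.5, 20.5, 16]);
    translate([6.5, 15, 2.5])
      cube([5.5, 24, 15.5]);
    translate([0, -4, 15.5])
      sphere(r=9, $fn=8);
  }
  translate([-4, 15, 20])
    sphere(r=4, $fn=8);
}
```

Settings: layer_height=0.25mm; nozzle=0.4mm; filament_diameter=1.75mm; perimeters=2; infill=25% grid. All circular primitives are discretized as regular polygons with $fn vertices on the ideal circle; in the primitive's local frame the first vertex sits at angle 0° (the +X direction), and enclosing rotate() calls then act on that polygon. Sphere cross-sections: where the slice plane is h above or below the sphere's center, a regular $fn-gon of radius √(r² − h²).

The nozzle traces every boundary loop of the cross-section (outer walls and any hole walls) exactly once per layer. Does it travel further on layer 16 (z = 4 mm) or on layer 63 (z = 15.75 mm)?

Layer 16 (z = 4): the cube (footprint 18.5×20.5) is included at this height (perimeter 78.00 mm); the cube at (6.5, 15) (footprint 5.5×24) is included at this height (perimeter 59.00 mm); the sphere at (0, -4) is not intersected at this z (|z−center|=11.500 > r=9); Merging all regions: the regions partially overlap (shared area 30.25 mm²), so the edge portions inside another operand are dropped and the merged outline is re-measured after clipping — boundary = 115.00 mm; the sphere at (-4, 15) is not intersected at this z (|z−center|=16.000 > r=4); After the difference (first − rest): none of the subtracted shapes is present at this height, so that combined region is unchanged — boundary = 115.00 mm. So its perimeter = 115.00 mm. Layer 63 (z = 15.75): the cube is present — its section is the full 18.5×20.5 rectangle (perimeter 78.00 mm); the cube at (6.5, 15) (footprint 5.5×24) is included at this height (perimeter 59.00 mm); the r=9 sphere at (0, -4) contributes a regular 8-gon of circumradius √(9²−0.25²) = 8.997 (perimeter = 2·8·8.997·sin(180°/8) = 55.09 mm); Merging all regions: the regions partially overlap (shared area 54.81 mm²), so the edge portions inside another operand are dropped and the merged outline is re-measured after clipping — boundary = 148.31 mm; the sphere at (-4, 15) is not intersected at this z (|z−center|=4.250 > r=4); Subtracting the remaining from the first: none of the subtracted shapes is present at this height, so the result so far is unchanged — boundary = 148.31 mm. So its perimeter = 148.31 mm. Layer 63 is larger (148.31 vs 115.00 mm).

layer 63 (z = 15.75 mm)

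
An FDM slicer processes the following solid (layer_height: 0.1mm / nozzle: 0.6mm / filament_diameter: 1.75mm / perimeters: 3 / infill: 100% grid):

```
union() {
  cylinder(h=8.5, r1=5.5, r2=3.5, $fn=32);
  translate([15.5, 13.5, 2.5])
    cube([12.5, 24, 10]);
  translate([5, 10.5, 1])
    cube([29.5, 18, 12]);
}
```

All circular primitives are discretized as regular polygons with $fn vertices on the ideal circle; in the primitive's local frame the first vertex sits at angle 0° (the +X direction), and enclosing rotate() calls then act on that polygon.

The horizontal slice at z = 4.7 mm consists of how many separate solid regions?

2

At z = 4.7 mm: the cone: at t=0.553 of its height the radius interpolates to r₁+(r₂−r₁)t = 4.394, giving a regular 32-gon of that circumradius; the cube at (15.5, 13.5) (footprint 12.5×24) is included at this height; the cube at (5, 10.5) is present — its section is the full 29.5×18 rectangle; Merging all regions: the regions partially overlap (shared area 187.50 mm²), so overlapping operands fuse into one piece — 2 connected regions. The result has 2 disconnected regions.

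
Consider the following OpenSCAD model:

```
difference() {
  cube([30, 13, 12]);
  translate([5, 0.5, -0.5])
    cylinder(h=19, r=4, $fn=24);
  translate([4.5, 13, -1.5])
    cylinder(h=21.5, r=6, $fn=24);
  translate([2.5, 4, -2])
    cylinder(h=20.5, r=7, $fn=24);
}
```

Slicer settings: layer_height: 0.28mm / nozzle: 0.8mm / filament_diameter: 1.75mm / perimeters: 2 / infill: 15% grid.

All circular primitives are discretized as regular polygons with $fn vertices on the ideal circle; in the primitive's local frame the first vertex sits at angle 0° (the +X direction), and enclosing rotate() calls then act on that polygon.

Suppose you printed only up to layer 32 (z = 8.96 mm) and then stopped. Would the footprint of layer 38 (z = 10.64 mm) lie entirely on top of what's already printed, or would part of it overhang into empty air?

entirely on top

Compare the two slices. At z = 8.96: the cube (footprint 30×13) is included at this height (area 390.00 mm²); the r=4 cylinder at (5, 0.5) contributes a regular 24-gon of circumradius 4 (area = (24/2)·4.000²·sin(360°/24) = 49.69 mm²); the r=6 cylinder at (4.5, 13) contributes a regular 24-gon of circumradius 6 (area = (24/2)·6.000²·sin(360°/24) = 111.81 mm²); the r=7 cylinder at (2.5, 4) contributes a regular 24-gon of circumradius 7 (area = (24/2)·7.000²·sin(360°/24) = 152.19 mm²); Taking the first minus the rest: starting from the 30×13 cube (390.00 mm²), the r=4 cylinder at (5, 0.5) partially overlaps it — only the 28.81 mm² overlap (of its 49.69 mm²) is removed, clipping the outline; the r=6 cylinder at (4.5, 13) partially overlaps it — only the 51.98 mm² overlap (of its 111.81 mm²) is removed, clipping the outline; the r=7 cylinder at (2.5, 4) partially overlaps it — only the 40.49 mm² overlap (of its 152.19 mm²) is removed, clipping the outline — area = 268.71 mm². At z = 10.64: the 30×13 cube contributes its full rectangle (area 390.00 mm²); the r=4 cylinder at (5, 0.5) contributes a regular 24-gon of circumradius 4 (area = (24/2)·4.000²·sin(360°/24) = 49.69 mm²); the cylinder at (4.5, 13): section is a regular 24-gon, circumradius r=6 (area = (24/2)·6.000²·sin(360°/24) = 111.81 mm²); the r=7 cylinder at (2.5, 4) contributes a regular 24-gon of circumradius 7 (area = (24/2)·7.000²·sin(360°/24) = 152.19 mm²); After the difference (first − rest): starting from the 30×13 cube (390.00 mm²), the r=4 cylinder at (5, 0.5) partially overlaps it — only the 28.81 mm² overlap (of its 49.69 mm²) is removed, clipping the outline; the r=6 cylinder at (4.5, 13) partially overlaps it — only the 51.98 mm² overlap (of its 111.81 mm²) is removed, clipping the outline; the r=7 cylinder at (2.5, 4) partially overlaps it — only the 40.49 mm² overlap (of its 152.19 mm²) is removed, clipping the outline — area = 268.71 mm². Checking containment: the cross-section at z = 10.64 is a subset of the cross-section at z = 8.96.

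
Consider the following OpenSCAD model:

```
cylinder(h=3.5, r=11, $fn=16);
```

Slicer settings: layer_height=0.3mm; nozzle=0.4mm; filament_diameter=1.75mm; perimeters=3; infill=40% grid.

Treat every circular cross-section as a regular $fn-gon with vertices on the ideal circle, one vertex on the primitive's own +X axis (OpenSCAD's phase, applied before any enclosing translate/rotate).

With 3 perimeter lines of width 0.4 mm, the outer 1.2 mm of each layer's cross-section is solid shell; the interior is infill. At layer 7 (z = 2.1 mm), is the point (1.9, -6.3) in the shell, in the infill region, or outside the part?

infill

At z = 2.1 mm: the cylinder: section is a regular 16-gon, circumradius r=11. Overall, the cross-section is a single solid region. The nearest boundary edge runs (-0.00, -11.00)→(4.21, -10.16); distance from the point to it = 4.24 mm. The point is inside the cross-section and 4.24 mm from the nearest boundary — more than the 1.2 mm shell width (3 × 0.4), so it's in the infill interior.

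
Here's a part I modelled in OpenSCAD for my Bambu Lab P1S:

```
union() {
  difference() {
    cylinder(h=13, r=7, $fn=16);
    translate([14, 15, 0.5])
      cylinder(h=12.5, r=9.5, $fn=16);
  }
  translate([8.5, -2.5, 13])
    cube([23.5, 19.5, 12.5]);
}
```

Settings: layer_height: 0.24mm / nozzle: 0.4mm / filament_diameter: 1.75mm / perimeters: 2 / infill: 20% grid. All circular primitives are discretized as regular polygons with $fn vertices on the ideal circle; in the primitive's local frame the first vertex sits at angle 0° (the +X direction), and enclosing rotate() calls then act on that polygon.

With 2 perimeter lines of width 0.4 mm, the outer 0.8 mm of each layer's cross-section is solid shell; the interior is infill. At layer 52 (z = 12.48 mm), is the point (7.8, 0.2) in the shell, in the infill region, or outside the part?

outside

At z = 12.48 mm: the r=7 cylinder gives a regular 16-gon of circumradius 7 (constant along its height); the r=9.5 cylinder at (14, 15) contributes a regular 16-gon of circumradius 9.5; Subtracting the remaining from the first: starting from the r=7 cylinder, the r=9.5 cylinder at (14, 15) misses the remaining region (no effect) — 1 connected region; the cube at (8.5, -2.5) does not reach this height (z outside [13, 25.5]); Combining (union): only the result so far is present, so the union is just that shape — 1 connected region. Overall, the cross-section is a single solid region. The nearest boundary edge runs (6.47, 2.68)→(7.00, 0.00); distance from the point to it = 0.82 mm. The point is not inside any of the regions above, so it lies outside the cross-section (0.82 mm from the nearest boundary).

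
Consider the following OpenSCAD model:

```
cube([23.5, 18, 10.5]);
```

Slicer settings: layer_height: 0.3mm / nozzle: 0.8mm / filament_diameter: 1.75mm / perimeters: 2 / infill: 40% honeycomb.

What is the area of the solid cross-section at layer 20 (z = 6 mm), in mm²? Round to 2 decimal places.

At z = 6 mm: the cube (footprint 23.5×18) is included at this height (area 423.00 mm²). Overall, the cross-section is a single solid region. Net area = 423.00 mm².

423.00 mm²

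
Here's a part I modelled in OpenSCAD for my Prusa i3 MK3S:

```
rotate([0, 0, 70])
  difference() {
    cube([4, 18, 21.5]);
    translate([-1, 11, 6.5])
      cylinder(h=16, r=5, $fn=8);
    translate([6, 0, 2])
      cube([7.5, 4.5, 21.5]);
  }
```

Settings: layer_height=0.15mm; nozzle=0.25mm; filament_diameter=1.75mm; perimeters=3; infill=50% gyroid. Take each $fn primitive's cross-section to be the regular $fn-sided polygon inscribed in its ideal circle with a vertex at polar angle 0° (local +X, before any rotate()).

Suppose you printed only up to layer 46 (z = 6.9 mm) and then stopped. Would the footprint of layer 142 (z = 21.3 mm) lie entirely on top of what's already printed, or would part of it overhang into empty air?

entirely on top

Compare the two slices. At z = 6.9: the cube is present — its section is the full 4×18 rectangle (area 72.00 mm²); the r=5 cylinder at (-1, 11) gives a regular 8-gon of circumradius 5 (constant along its height) (area = (8/2)·5.000²·sin(360°/8) = 70.71 mm²); the 7.5×4.5 cube at (6, 0) contributes its full rectangle (area 33.75 mm²); Subtracting the remaining from the first: starting from the 4×18 cube (72.00 mm²), the r=5 cylinder at (-1, 11) partially overlaps it — only the 25.77 mm² overlap (of its 70.71 mm²) is removed, clipping the outline; the 7.5×4.5 cube at (6, 0) misses the remaining region (no effect) — area = 46.23 mm²; (whole slice rotated 70° about Z — lengths, areas and connectivity unchanged). At z = 21.3: the 4×18 cube contributes its full rectangle (area 72.00 mm²); the cylinder at (-1, 11): section is a regular 8-gon, circumradius r=5 (area = (8/2)·5.000²·sin(360°/8) = 70.71 mm²); the cube at (6, 0) is present — its section is the full 7.5×4.5 rectangle (area 33.75 mm²); Subtracting the remaining from the first: starting from the 4×18 cube (72.00 mm²), the r=5 cylinder at (-1, 11) partially overlaps it — only the 25.77 mm² overlap (of its 70.71 mm²) is removed, clipping the outline; the 7.5×4.5 cube at (6, 0) misses the remaining region (no effect) — area = 46.23 mm²; (whole slice rotated 70° about Z — lengths, areas and connectivity unchanged). Checking containment: the cross-section at z = 21.3 is a subset of the cross-section at z = 6.9.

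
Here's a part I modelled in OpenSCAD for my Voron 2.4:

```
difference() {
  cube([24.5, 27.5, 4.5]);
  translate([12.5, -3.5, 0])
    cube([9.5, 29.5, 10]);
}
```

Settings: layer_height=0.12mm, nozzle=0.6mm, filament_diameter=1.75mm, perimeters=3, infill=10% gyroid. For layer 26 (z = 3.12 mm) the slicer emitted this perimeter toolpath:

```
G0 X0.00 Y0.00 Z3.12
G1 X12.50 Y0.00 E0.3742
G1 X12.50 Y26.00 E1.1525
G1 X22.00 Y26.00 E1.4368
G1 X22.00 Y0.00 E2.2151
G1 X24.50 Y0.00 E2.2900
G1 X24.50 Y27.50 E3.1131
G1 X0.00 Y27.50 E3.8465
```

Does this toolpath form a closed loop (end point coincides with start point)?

no

Start point (G0): (0.00, 0.00). End point (last G1): the path does not return to the start — open.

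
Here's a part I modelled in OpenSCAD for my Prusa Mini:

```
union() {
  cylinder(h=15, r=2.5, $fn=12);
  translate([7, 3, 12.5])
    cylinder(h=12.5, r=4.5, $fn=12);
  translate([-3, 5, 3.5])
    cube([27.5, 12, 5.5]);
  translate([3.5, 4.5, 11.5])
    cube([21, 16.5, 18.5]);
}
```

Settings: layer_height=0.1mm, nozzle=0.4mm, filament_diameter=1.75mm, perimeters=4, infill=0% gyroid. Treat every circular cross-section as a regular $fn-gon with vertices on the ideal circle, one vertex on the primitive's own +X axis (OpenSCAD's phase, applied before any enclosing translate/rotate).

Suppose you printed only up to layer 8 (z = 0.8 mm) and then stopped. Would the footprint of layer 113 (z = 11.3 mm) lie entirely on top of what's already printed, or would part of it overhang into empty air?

Compare the two slices. At z = 0.8: the cylinder: section is a regular 12-gon, circumradius r=2.5 (area = (12/2)·2.500²·sin(360°/12) = 18.75 mm²); the cylinder at (7, 3) is not intersected at this z (z outside [12.5, 25]); the cube at (-3, 5) is absent (z outside [3.5, 9]); the cube at (3.5, 4.5) does not reach this height (z outside [11.5, 30]); Combining (union): only the r=2.5 cylinder is present, so the union is just that shape — area = 18.75 mm². At z = 11.3: the cylinder: section is a regular 12-gon, circumradius r=2.5 (area = (12/2)·2.500²·sin(360°/12) = 18.75 mm²); the cylinder at (7, 3) is not intersected at this z (z outside [12.5, 25]); the cube at (-3, 5) is absent (z outside [3.5, 9]); the cube at (3.5, 4.5) does not reach this height (z outside [11.5, 30]); Taking the union: only the r=2.5 cylinder is present, so the union is just that shape — area = 18.75 mm². Checking containment: the cross-section at z = 11.3 is a subset of the cross-section at z = 0.8.

entirely on top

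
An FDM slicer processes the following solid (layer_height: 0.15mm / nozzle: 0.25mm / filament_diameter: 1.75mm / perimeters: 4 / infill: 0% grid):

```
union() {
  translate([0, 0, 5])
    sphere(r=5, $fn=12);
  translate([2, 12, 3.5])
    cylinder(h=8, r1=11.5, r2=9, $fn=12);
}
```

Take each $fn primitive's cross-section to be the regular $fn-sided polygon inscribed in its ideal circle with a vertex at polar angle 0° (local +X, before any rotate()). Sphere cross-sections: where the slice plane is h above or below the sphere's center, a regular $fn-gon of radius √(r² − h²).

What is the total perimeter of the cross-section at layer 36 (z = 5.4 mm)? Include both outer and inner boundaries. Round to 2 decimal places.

79.48 mm

At z = 5.4 mm: the sphere: section is a regular 12-gon, circumradius = √(r²−h²) = √(5²−0.4²) = 4.984 (perimeter = 2·12·4.984·sin(180°/12) = 30.96 mm); the cone at (2, 12) contributes a regular 12-gon of circumradius 10.906 (interpolated between r1=11.5 and r2=9 at t=0.238) (perimeter = 2·12·10.906·sin(180°/12) = 67.75 mm); Merging all regions: the regions partially overlap (shared area 20.11 mm²), so the edge portions inside another operand are dropped and the merged outline is re-measured after clipping — boundary = 79.48 mm. Overall, the cross-section is a single solid region. Total boundary length (outer) = 79.48 mm.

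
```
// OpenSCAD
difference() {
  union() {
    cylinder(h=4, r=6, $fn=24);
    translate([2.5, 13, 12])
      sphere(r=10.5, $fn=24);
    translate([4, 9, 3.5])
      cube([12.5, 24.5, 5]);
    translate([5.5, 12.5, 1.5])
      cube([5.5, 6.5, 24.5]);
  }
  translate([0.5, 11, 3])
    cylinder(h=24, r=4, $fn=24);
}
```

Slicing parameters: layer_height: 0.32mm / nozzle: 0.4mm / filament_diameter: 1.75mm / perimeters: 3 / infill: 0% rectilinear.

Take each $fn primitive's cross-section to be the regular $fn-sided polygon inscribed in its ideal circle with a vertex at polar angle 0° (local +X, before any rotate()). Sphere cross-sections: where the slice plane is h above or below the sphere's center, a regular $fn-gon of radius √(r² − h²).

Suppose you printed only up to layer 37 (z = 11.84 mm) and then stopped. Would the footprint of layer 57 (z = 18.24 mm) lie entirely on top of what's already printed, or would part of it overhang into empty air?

entirely on top

Compare the two slices. At z = 11.84: the cylinder is not intersected at this z (z outside [0, 4]); the r=10.5 sphere at (2.5, 13) contributes a regular 24-gon of circumradius √(10.5²−0.16²) = 10.499 (area = (24/2)·10.499²·sin(360°/24) = 342.34 mm²); the cube at (4, 9) is absent (z outside [3.5, 8.5]); the cube at (5.5, 12.5) (footprint 5.5×6.5) is included at this height (area 35.75 mm²); Merging all regions: the 5.5×6.5 cube at (5.5, 12.5) lies entirely inside the r=10.5 sphere at (2.5, 13), so the union is just the r=10.5 sphere at (2.5, 13) — area = 342.34 mm²; the r=4 cylinder at (0.5, 11) gives a regular 24-gon of circumradius 4 (constant along its height) (area = (24/2)·4.000²·sin(360°/24) = 49.69 mm²); Taking the first minus the rest: starting from the result so far (342.34 mm²), the r=4 cylinder at (0.5, 11) lies wholly inside it (removes its full 49.69 mm² and its 25.06 mm outline becomes a hole wall) — area = 292.64 mm². At z = 18.24: the cylinder does not reach this height (z outside [0, 4]); the r=10.5 sphere at (2.5, 13) contributes a regular 24-gon of circumradius √(10.5²−6.24²) = 8.445 (area = (24/2)·8.445²·sin(360°/24) = 221.48 mm²); the cube at (4, 9) is absent (z outside [3.5, 8.5]); the 5.5×6.5 cube at (5.5, 12.5) contributes its full rectangle (area 35.75 mm²); Merging all regions: the regions partially overlap — summed areas 257.23 mm² minus the doubly-counted overlap 30.39 mm² gives 226.84 mm² — area = 226.84 mm²; the r=4 cylinder at (0.5, 11) contributes a regular 24-gon of circumradius 4 (area = (24/2)·4.000²·sin(360°/24) = 49.69 mm²); After the difference (first − rest): starting from the result so far (226.84 mm²), the r=4 cylinder at (0.5, 11) lies wholly inside it (removes its full 49.69 mm² and its 25.06 mm outline becomes a hole wall) — area = 177.15 mm². Checking containment: the cross-section at z = 18.24 is a subset of the cross-section at z = 11.84.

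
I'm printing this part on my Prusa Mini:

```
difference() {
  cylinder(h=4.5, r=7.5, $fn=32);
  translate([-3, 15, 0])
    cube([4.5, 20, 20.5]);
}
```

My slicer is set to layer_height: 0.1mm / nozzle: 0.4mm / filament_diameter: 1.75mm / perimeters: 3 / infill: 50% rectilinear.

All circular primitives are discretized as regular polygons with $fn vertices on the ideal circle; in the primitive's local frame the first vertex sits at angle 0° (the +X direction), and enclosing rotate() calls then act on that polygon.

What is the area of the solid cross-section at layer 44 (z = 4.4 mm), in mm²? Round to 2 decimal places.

175.58 mm²

At z = 4.4 mm: the cylinder: section is a regular 32-gon, circumradius r=7.5 (area = (32/2)·7.500²·sin(360°/32) = 175.58 mm²); the cube at (-3, 15) (footprint 4.5×20) is included at this height (area 90.00 mm²); Taking the first minus the rest: starting from the r=7.5 cylinder (175.58 mm²), the 4.5×20 cube at (-3, 15) misses the remaining region (no effect) — area = 175.58 mm². Overall, the cross-section is a single solid region. Net area = 175.58 mm².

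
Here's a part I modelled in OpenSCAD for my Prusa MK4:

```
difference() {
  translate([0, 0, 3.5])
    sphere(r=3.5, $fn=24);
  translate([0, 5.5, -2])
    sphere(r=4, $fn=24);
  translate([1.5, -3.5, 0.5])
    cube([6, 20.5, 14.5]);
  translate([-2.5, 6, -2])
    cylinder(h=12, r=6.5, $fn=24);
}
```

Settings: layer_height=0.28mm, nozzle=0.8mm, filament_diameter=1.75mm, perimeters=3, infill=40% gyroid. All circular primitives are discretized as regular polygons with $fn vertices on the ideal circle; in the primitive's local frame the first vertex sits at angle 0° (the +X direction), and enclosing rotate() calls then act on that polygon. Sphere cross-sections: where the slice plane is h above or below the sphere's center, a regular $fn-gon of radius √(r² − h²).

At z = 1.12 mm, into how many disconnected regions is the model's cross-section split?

1

At z = 1.12 mm: the r=3.5 sphere slices to a regular 24-gon of circumradius 2.566 (√(r²−h²) with h=2.38 from center); the r=4 sphere at (0, 5.5) slices to a regular 24-gon of circumradius 2.503 (√(r²−h²) with h=3.12 from center); the cube at (1.5, -3.5) is present — its section is the full 6×20.5 rectangle; the r=6.5 cylinder at (-2.5, 6) contributes a regular 24-gon of circumradius 6.5; Subtracting the remaining from the first: starting from the r=3.5 sphere, the r=4 sphere at (0, 5.5) misses the remaining region (no effect); the 6×20.5 cube at (1.5, -3.5) partially overlaps it — only the 3.04 mm² overlap (of its 123.00 mm²) is removed, clipping the outline; the r=6.5 cylinder at (-2.5, 6) partially overlaps it — only the 8.81 mm² overlap (of its 131.22 mm²) is removed, clipping the outline — 1 connected region. The result has 1 disconnected region.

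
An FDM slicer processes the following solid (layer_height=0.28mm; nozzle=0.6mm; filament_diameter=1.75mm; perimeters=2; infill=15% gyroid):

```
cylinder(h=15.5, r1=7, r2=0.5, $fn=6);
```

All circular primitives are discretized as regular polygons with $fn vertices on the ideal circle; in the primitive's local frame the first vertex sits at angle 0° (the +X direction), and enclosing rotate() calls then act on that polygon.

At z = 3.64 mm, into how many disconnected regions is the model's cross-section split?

1

At z = 3.64 mm: the cone (r1=7→r2=0.5) has section circumradius 5.474 here — a regular 6-gon. The result has 1 disconnected region.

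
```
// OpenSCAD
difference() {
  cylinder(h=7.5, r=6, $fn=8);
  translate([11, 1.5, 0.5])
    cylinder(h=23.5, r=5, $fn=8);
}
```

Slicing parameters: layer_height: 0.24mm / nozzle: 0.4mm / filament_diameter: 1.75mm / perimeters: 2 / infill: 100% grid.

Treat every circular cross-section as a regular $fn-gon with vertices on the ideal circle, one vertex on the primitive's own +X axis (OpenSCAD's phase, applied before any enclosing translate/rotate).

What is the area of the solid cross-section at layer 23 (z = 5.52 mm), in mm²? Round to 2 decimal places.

At z = 5.52 mm: the cylinder: section is a regular 8-gon, circumradius r=6 (area = (8/2)·6.000²·sin(360°/8) = 101.82 mm²); the r=5 cylinder at (11, 1.5) gives a regular 8-gon of circumradius 5 (constant along its height) (area = (8/2)·5.000²·sin(360°/8) = 70.71 mm²); Taking the first minus the rest: starting from the r=6 cylinder (101.82 mm²), the r=5 cylinder at (11, 1.5) misses the remaining region (no effect) — area = 101.82 mm². Overall, the cross-section is a single solid region. Net area = 101.82 mm².

101.82 mm²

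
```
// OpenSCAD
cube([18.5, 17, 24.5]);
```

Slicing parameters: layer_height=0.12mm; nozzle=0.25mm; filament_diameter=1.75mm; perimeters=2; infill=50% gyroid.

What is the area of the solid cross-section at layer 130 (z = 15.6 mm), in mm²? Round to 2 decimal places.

At z = 15.6 mm: the 18.5×17 cube contributes its full rectangle (area 314.50 mm²). Overall, the cross-section is a single solid region. Net area = 314.50 mm².

314.50 mm²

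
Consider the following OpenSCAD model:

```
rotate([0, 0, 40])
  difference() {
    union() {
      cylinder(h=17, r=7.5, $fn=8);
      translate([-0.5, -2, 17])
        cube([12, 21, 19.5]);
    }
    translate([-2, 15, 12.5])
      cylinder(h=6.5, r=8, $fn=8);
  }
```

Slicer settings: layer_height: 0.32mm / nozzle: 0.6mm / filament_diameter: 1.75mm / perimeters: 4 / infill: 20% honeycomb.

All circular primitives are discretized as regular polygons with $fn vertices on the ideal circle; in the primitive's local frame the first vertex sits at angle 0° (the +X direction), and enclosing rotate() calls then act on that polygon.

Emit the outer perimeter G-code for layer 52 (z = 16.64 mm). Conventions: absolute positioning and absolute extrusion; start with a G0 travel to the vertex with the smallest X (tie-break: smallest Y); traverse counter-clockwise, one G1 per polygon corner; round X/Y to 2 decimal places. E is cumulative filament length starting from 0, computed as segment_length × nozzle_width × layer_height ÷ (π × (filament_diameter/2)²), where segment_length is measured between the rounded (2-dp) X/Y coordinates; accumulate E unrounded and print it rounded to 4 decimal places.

G0 X-7.47 Y0.65 Z16.64
G1 X-5.75 Y-4.82 E0.4577
G1 X-0.65 Y-7.47 E0.9165
G1 X4.82 Y-5.75 E1.3742
G1 X7.47 Y-0.65 E1.8330
G1 X5.75 Y4.82 E2.2907
G1 X0.65 Y7.47 E2.7495
G1 X-4.82 Y5.75 E3.2072
G1 X-7.47 Y0.65 E3.6660

At z = 16.64 mm: the r=7.5 cylinder gives a regular 8-gon of circumradius 7.5 (constant along its height); the cube at (-0.5, -2) is not intersected at this z (z outside [17, 36.5]); Taking the union: only the r=7.5 cylinder is present, so the union is just that shape — 1 connected region; the r=8 cylinder at (-2, 15) gives a regular 8-gon of circumradius 8 (constant along its height); Taking the first minus the rest: starting from that combined region, the r=8 cylinder at (-2, 15) misses the remaining region (no effect) — 1 connected region; (rotated 40° about Z; rotation is an isometry so areas/perimeters/island counts are preserved). The outline is a single polygon with 8 vertices. Extrusion per mm of travel: 0.6 × 0.32 / (π × 0.875²) = 0.079824. Accumulating E over each segment gives final E = 3.6660.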